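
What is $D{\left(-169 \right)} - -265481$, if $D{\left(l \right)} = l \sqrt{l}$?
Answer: $265481 - 2197 i \approx 2.6548 \cdot 10^{5} - 2197.0 i$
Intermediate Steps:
$D{\left(l \right)} = l^{\frac{3}{2}}$
$D{\left(-169 \right)} - -265481 = \left(-169\right)^{\frac{3}{2}} - -265481 = - 2197 i + 265481 = 265481 - 2197 i$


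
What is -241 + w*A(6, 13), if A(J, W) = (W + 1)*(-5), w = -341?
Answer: 23629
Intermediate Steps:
A(J, W) = -5 - 5*W (A(J, W) = (1 + W)*(-5) = -5 - 5*W)
-241 + w*A(6, 13) = -241 - 341*(-5 - 5*13) = -241 - 341*(-5 - 65) = -241 - 341*(-70) = -241 + 23870 = 23629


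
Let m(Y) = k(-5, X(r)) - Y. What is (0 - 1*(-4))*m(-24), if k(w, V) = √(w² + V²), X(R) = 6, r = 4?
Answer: 96 + 4*√61 ≈ 127.24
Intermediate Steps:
k(w, V) = √(V² + w²)
m(Y) = √61 - Y (m(Y) = √(6² + (-5)²) - Y = √(36 + 25) - Y = √61 - Y)
(0 - 1*(-4))*m(-24) = (0 - 1*(-4))*(√61 - 1*(-24)) = (0 + 4)*(√61 + 24) = 4*(24 + √61) = 96 + 4*√61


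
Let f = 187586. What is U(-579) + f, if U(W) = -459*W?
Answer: 453347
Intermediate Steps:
U(-579) + f = -459*(-579) + 187586 = 265761 + 187586 = 453347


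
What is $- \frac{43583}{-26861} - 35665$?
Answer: $- \frac{957953982}{26861} \approx -35663.0$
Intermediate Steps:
$- \frac{43583}{-26861} - 35665 = \left(-43583\right) \left(- \frac{1}{26861}\right) - 35665 = \frac{43583}{26861} - 35665 = - \frac{957953982}{26861}$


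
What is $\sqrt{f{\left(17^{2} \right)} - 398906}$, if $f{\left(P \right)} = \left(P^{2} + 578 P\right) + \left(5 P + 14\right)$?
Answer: $2 i \sqrt{36721} \approx 383.25 i$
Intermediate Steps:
$f{\left(P \right)} = 14 + P^{2} + 583 P$ ($f{\left(P \right)} = \left(P^{2} + 578 P\right) + \left(14 + 5 P\right) = 14 + P^{2} + 583 P$)
$\sqrt{f{\left(17^{2} \right)} - 398906} = \sqrt{\left(14 + \left(17^{2}\right)^{2} + 583 \cdot 17^{2}\right) - 398906} = \sqrt{\left(14 + 289^{2} + 583 \cdot 289\right) - 398906} = \sqrt{\left(14 + 83521 + 168487\right) - 398906} = \sqrt{252022 - 398906} = \sqrt{-146884} = 2 i \sqrt{36721}$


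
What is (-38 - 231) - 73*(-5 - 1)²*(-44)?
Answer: 115363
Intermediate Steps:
(-38 - 231) - 73*(-5 - 1)²*(-44) = -269 - 73*(-6)²*(-44) = -269 - 2628*(-44) = -269 - 73*(-1584) = -269 + 115632 = 115363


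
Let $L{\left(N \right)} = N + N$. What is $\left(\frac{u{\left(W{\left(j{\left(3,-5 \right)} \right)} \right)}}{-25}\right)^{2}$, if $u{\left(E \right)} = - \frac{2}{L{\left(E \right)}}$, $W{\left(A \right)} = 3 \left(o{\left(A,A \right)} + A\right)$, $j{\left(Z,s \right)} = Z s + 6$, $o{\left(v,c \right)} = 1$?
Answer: $\frac{1}{360000} \approx 2.7778 \cdot 10^{-6}$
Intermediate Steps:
$j{\left(Z,s \right)} = 6 + Z s$
$L{\left(N \right)} = 2 N$
$W{\left(A \right)} = 3 + 3 A$ ($W{\left(A \right)} = 3 \left(1 + A\right) = 3 + 3 A$)
$u{\left(E \right)} = - \frac{1}{E}$ ($u{\left(E \right)} = - \frac{2}{2 E} = - 2 \frac{1}{2 E} = - \frac{1}{E}$)
$\left(\frac{u{\left(W{\left(j{\left(3,-5 \right)} \right)} \right)}}{-25}\right)^{2} = \left(\frac{\left(-1\right) \frac{1}{3 + 3 \left(6 + 3 \left(-5\right)\right)}}{-25}\right)^{2} = \left(- \frac{1}{3 + 3 \left(6 - 15\right)} \left(- \frac{1}{25}\right)\right)^{2} = \left(- \frac{1}{3 + 3 \left(-9\right)} \left(- \frac{1}{25}\right)\right)^{2} = \left(- \frac{1}{3 - 27} \left(- \frac{1}{25}\right)\right)^{2} = \left(- \frac{1}{-24} \left(- \frac{1}{25}\right)\right)^{2} = \left(\left(-1\right) \left(- \frac{1}{24}\right) \left(- \frac{1}{25}\right)\right)^{2} = \left(\frac{1}{24} \left(- \frac{1}{25}\right)\right)^{2} = \left(- \frac{1}{600}\right)^{2} = \frac{1}{360000}$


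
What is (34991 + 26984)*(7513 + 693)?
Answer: 508566850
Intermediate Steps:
(34991 + 26984)*(7513 + 693) = 61975*8206 = 508566850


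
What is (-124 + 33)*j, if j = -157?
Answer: 14287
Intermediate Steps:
(-124 + 33)*j = (-124 + 33)*(-157) = -91*(-157) = 14287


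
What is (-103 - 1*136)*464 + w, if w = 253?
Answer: -110643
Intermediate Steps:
(-103 - 1*136)*464 + w = (-103 - 1*136)*464 + 253 = (-103 - 136)*464 + 253 = -239*464 + 253 = -110896 + 253 = -110643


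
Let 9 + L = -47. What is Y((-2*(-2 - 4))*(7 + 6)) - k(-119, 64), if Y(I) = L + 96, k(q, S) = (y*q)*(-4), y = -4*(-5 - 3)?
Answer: -15192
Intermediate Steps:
y = 32 (y = -4*(-8) = 32)
L = -56 (L = -9 - 47 = -56)
k(q, S) = -128*q (k(q, S) = (32*q)*(-4) = -128*q)
Y(I) = 40 (Y(I) = -56 + 96 = 40)
Y((-2*(-2 - 4))*(7 + 6)) - k(-119, 64) = 40 - (-128)*(-119) = 40 - 1*15232 = 40 - 15232 = -15192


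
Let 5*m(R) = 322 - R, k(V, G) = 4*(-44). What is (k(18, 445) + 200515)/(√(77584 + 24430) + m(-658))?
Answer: -19633222/31799 + 200339*√102014/63598 ≈ 388.71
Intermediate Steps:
k(V, G) = -176
m(R) = 322/5 - R/5 (m(R) = (322 - R)/5 = 322/5 - R/5)
(k(18, 445) + 200515)/(√(77584 + 24430) + m(-658)) = (-176 + 200515)/(√(77584 + 24430) + (322/5 - ⅕*(-658))) = 200339/(√102014 + (322/5 + 658/5)) = 200339/(√102014 + 196) = 200339/(196 + √102014)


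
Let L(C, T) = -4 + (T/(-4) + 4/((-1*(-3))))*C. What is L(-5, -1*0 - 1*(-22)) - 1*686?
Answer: -4015/6 ≈ -669.17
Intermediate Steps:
L(C, T) = -4 + C*(4/3 - T/4) (L(C, T) = -4 + (T*(-1/4) + 4/3)*C = -4 + (-T/4 + 4*(1/3))*C = -4 + (-T/4 + 4/3)*C = -4 + (4/3 - T/4)*C = -4 + C*(4/3 - T/4))
L(-5, -1*0 - 1*(-22)) - 1*686 = (-4 + (4/3)*(-5) - 1/4*(-5)*(-1*0 - 1*(-22))) - 1*686 = (-4 - 20/3 - 1/4*(-5)*(0 + 22)) - 686 = (-4 - 20/3 - 1/4*(-5)*22) - 686 = (-4 - 20/3 + 55/2) - 686 = 101/6 - 686 = -4015/6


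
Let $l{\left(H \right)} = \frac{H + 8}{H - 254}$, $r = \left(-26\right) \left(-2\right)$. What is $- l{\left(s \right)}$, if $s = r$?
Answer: $\frac{30}{101} \approx 0.29703$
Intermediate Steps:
$r = 52$
$s = 52$
$l{\left(H \right)} = \frac{8 + H}{-254 + H}$
$- l{\left(s \right)} = - \frac{8 + 52}{-254 + 52} = - \frac{60}{-202} = - \frac{\left(-1\right) 60}{202} = \left(-1\right) \left(- \frac{30}{101}\right) = \frac{30}{101}$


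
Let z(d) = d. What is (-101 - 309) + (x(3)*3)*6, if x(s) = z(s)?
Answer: -356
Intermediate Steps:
x(s) = s
(-101 - 309) + (x(3)*3)*6 = (-101 - 309) + (3*3)*6 = -410 + 9*6 = -410 + 54 = -356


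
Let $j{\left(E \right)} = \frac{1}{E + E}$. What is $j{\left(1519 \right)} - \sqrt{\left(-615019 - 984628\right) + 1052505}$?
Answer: $\frac{1}{3038} - i \sqrt{547142} \approx 0.00032916 - 739.69 i$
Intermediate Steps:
$j{\left(E \right)} = \frac{1}{2 E}$
$j{\left(1519 \right)} - \sqrt{\left(-615019 - 984628\right) + 1052505} = \frac{1}{2 \cdot 1519} - \sqrt{\left(-615019 - 984628\right) + 1052505} = \frac{1}{2} \cdot \frac{1}{1519} - \sqrt{\left(-615019 - 984628\right) + 1052505} = \frac{1}{3038} - \sqrt{-1599647 + 1052505} = \frac{1}{3038} - \sqrt{-547142} = \frac{1}{3038} - i \sqrt{547142}$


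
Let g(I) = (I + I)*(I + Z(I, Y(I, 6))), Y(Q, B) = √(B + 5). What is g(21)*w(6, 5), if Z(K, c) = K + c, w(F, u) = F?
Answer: 10584 + 252*√11 ≈ 11420.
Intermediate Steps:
Y(Q, B) = √(5 + B)
g(I) = 2*I*(√11 + 2*I) (g(I) = (I + I)*(I + (I + √(5 + 6))) = (2*I)*(I + (I + √11)) = (2*I)*(√11 + 2*I) = 2*I*(√11 + 2*I))
g(21)*w(6, 5) = (2*21*(√11 + 2*21))*6 = (2*21*(√11 + 42))*6 = (2*21*(42 + √11))*6 = (1764 + 42*√11)*6 = 10584 + 252*√11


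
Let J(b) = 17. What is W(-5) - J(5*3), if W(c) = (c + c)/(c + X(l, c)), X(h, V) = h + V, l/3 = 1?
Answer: -109/7 ≈ -15.571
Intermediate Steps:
l = 3 (l = 3*1 = 3)
X(h, V) = V + h
W(c) = 2*c/(3 + 2*c) (W(c) = (c + c)/(c + (c + 3)) = (2*c)/(c + (3 + c)) = (2*c)/(3 + 2*c) = 2*c/(3 + 2*c))
W(-5) - J(5*3) = 2*(-5)/(3 + 2*(-5)) - 1*17 = 2*(-5)/(3 - 10) - 17 = 2*(-5)/(-7) - 17 = 2*(-5)*(-⅐) - 17 = 10/7 - 17 = -109/7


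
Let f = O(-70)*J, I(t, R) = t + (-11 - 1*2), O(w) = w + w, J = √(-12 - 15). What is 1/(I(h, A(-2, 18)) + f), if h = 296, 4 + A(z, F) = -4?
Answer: 283/609289 + 420*I*√3/609289 ≈ 0.00046448 + 0.001194*I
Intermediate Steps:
A(z, F) = -8 (A(z, F) = -4 - 4 = -8)
J = 3*I*√3 (J = √(-27) = 3*I*√3 ≈ 5.1962*I)
O(w) = 2*w
I(t, R) = -13 + t (I(t, R) = t + (-11 - 2) = t - 13 = -13 + t)
f = -420*I*√3 (f = (2*(-70))*(3*I*√3) = -420*I*√3 ≈ -727.46*I)
1/(I(h, A(-2, 18)) + f) = 1/((-13 + 296) - 420*I*√3) = 1/(283 - 420*I*√3)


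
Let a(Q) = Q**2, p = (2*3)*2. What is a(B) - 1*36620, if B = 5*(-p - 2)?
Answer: -31720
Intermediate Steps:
p = 12 (p = 6*2 = 12)
B = -70 (B = 5*(-1*12 - 2) = 5*(-12 - 2) = 5*(-14) = -70)
a(B) - 1*36620 = (-70)**2 - 1*36620 = 4900 - 36620 = -31720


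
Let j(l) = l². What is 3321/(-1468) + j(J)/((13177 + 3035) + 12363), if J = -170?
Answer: -2098895/1677924 ≈ -1.2509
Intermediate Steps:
3321/(-1468) + j(J)/((13177 + 3035) + 12363) = 3321/(-1468) + (-170)²/((13177 + 3035) + 12363) = 3321*(-1/1468) + 28900/(16212 + 12363) = -3321/1468 + 28900/28575 = -3321/1468 + 28900*(1/28575) = -3321/1468 + 1156/1143 = -2098895/1677924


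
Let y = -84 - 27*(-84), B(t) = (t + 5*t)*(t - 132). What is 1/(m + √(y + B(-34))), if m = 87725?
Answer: 87725/7695639577 - 4*√2253/7695639577 ≈ 1.1375e-5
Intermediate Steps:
B(t) = 6*t*(-132 + t) (B(t) = (6*t)*(-132 + t) = 6*t*(-132 + t))
y = 2184 (y = -84 + 2268 = 2184)
1/(m + √(y + B(-34))) = 1/(87725 + √(2184 + 6*(-34)*(-132 - 34))) = 1/(87725 + √(2184 + 6*(-34)*(-166))) = 1/(87725 + √(2184 + 33864)) = 1/(87725 + √36048) = 1/(87725 + 4*√2253)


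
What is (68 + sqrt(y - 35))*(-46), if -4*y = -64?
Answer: -3128 - 46*I*sqrt(19) ≈ -3128.0 - 200.51*I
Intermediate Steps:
y = 16 (y = -1/4*(-64) = 16)
(68 + sqrt(y - 35))*(-46) = (68 + sqrt(16 - 35))*(-46) = (68 + sqrt(-19))*(-46) = (68 + I*sqrt(19))*(-46) = -3128 - 46*I*sqrt(19)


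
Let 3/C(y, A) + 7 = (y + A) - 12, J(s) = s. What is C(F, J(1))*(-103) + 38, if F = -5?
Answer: 1183/23 ≈ 51.435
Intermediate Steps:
C(y, A) = 3/(-19 + A + y) (C(y, A) = 3/(-7 + ((y + A) - 12)) = 3/(-7 + ((A + y) - 12)) = 3/(-7 + (-12 + A + y)) = 3/(-19 + A + y))
C(F, J(1))*(-103) + 38 = (3/(-19 + 1 - 5))*(-103) + 38 = (3/(-23))*(-103) + 38 = (3*(-1/23))*(-103) + 38 = -3/23*(-103) + 38 = 309/23 + 38 = 1183/23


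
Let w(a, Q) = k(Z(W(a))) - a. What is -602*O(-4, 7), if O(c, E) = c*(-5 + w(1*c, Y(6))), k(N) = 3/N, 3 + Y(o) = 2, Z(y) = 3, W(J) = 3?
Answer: 0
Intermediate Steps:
Y(o) = -1 (Y(o) = -3 + 2 = -1)
w(a, Q) = 1 - a (w(a, Q) = 3/3 - a = 3*(1/3) - a = 1 - a)
O(c, E) = c*(-4 - c) (O(c, E) = c*(-5 + (1 - c)) = c*(-4 - c))
-602*O(-4, 7) = -(-602)*(-4)*(4 - 4) = -(-602)*(-4)*0 = -602*0 = 0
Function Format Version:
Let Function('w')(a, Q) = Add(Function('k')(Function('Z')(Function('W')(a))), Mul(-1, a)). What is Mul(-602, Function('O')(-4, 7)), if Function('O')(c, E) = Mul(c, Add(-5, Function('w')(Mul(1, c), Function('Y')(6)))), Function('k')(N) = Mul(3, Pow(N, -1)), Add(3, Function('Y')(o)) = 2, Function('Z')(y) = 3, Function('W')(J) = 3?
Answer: 0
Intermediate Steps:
Function('Y')(o) = -1 (Function('Y')(o) = Add(-3, 2) = -1)
Function('w')(a, Q) = Add(1, Mul(-1, a)) (Function('w')(a, Q) = Add(Mul(3, Pow(3, -1)), Mul(-1, a)) = Add(Mul(3, Rational(1, 3)), Mul(-1, a)) = Add(1, Mul(-1, a)))
Function('O')(c, E) = Mul(c, Add(-4, Mul(-1, c))) (Function('O')(c, E) = Mul(c, Add(-5, Add(1, Mul(-1, Mul(1, c))))) = Mul(c, Add(-5, Add(1, Mul(-1, c)))) = Mul(c, Add(-4, Mul(-1, c))))
Mul(-602, Function('O')(-4, 7)) = Mul(-602, Mul(-1, -4, Add(4, -4))) = Mul(-602, Mul(-1, -4, 0)) = Mul(-602, 0) = 0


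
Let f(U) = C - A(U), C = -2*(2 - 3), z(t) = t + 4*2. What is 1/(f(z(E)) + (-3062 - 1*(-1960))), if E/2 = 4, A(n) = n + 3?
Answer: -1/1119 ≈ -0.00089366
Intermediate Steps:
A(n) = 3 + n
E = 8 (E = 2*4 = 8)
z(t) = 8 + t (z(t) = t + 8 = 8 + t)
C = 2 (C = -2*(-1) = 2)
f(U) = -1 - U (f(U) = 2 - (3 + U) = 2 + (-3 - U) = -1 - U)
1/(f(z(E)) + (-3062 - 1*(-1960))) = 1/((-1 - (8 + 8)) + (-3062 - 1*(-1960))) = 1/((-1 - 1*16) + (-3062 + 1960)) = 1/((-1 - 16) - 1102) = 1/(-17 - 1102) = 1/(-1119) = -1/1119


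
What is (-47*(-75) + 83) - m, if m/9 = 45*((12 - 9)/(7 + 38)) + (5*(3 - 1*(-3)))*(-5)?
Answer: 4931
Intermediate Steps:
m = -1323 (m = 9*(45*((12 - 9)/(7 + 38)) + (5*(3 - 1*(-3)))*(-5)) = 9*(45*(3/45) + (5*(3 + 3))*(-5)) = 9*(45*(3*(1/45)) + (5*6)*(-5)) = 9*(45*(1/15) + 30*(-5)) = 9*(3 - 150) = 9*(-147) = -1323)
(-47*(-75) + 83) - m = (-47*(-75) + 83) - 1*(-1323) = (3525 + 83) + 1323 = 3608 + 1323 = 4931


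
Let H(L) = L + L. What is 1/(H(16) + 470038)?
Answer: 1/470070 ≈ 2.1273e-6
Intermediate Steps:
H(L) = 2*L
1/(H(16) + 470038) = 1/(2*16 + 470038) = 1/(32 + 470038) = 1/470070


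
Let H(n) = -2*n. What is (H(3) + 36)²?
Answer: 900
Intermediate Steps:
(H(3) + 36)² = (-2*3 + 36)² = (-6 + 36)² = 30² = 900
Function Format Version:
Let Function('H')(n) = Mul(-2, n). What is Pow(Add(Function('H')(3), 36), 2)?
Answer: 900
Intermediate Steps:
Pow(Add(Function('H')(3), 36), 2) = Pow(Add(Mul(-2, 3), 36), 2) = Pow(Add(-6, 36), 2) = Pow(30, 2) = 900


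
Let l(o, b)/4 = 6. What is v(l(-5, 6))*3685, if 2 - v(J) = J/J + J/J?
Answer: 0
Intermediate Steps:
l(o, b) = 24 (l(o, b) = 4*6 = 24)
v(J) = 0 (v(J) = 2 - (J/J + J/J) = 2 - (1 + 1) = 2 - 1*2 = 2 - 2 = 0)
v(l(-5, 6))*3685 = 0*3685 = 0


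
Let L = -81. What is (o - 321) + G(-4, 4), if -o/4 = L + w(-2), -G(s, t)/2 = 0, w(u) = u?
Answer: 11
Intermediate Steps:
G(s, t) = 0 (G(s, t) = -2*0 = 0)
o = 332 (o = -4*(-81 - 2) = -4*(-83) = 332)
(o - 321) + G(-4, 4) = (332 - 321) + 0 = 11 + 0 = 11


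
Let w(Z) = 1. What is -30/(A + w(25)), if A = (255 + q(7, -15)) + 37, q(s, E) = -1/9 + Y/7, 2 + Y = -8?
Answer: -945/9181 ≈ -0.10293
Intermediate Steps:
Y = -10 (Y = -2 - 8 = -10)
q(s, E) = -97/63 (q(s, E) = -1/9 - 10/7 = -97/63)
A = 18299/63 (A = (255 - 97/63) + 37 = 15968/63 + 37 = 18299/63 ≈ 290.46)
-30/(A + w(25)) = -30/(18299/63 + 1) = -30/(18362/63) = (63/18362)*(-30) = -945/9181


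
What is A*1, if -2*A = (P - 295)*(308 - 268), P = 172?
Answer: 2460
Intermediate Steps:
A = 2460 (A = -(172 - 295)*(308 - 268)/2 = -(-123)*40/2 = -½*(-4920) = 2460)
A*1 = 2460*1 = 2460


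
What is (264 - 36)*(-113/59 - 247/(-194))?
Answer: -837786/5723 ≈ -146.39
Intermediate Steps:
(264 - 36)*(-113/59 - 247/(-194)) = 228*(-113*1/59 - 247*(-1/194)) = 228*(-113/59 + 247/194) = 228*(-7349/11446) = -837786/5723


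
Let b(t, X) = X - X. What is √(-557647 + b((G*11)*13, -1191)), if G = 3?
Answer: I*√557647 ≈ 746.76*I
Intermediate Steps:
b(t, X) = 0
√(-557647 + b((G*11)*13, -1191)) = √(-557647 + 0) = √(-557647) = I*√557647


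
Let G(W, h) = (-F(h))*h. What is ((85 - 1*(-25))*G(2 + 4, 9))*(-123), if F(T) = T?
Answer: 1095930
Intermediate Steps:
G(W, h) = -h**2 (G(W, h) = (-h)*h = -h**2)
((85 - 1*(-25))*G(2 + 4, 9))*(-123) = ((85 - 1*(-25))*(-1*9**2))*(-123) = ((85 + 25)*(-1*81))*(-123) = (110*(-81))*(-123) = -8910*(-123) = 1095930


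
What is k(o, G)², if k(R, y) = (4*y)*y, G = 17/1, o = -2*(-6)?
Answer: 1336336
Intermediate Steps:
o = 12
G = 17 (G = 17*1 = 17)
k(R, y) = 4*y²
k(o, G)² = (4*17²)² = (4*289)² = 1156² = 1336336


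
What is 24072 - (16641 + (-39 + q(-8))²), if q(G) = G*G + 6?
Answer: 6470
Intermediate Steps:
q(G) = 6 + G² (q(G) = G² + 6 = 6 + G²)
24072 - (16641 + (-39 + q(-8))²) = 24072 - (16641 + (-39 + (6 + (-8)²))²) = 24072 - (16641 + (-39 + (6 + 64))²) = 24072 - (16641 + (-39 + 70)²) = 24072 - (16641 + 31²) = 24072 - (16641 + 961) = 24072 - 1*17602 = 24072 - 17602 = 6470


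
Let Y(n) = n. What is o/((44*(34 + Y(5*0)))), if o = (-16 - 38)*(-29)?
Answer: 783/748 ≈ 1.0468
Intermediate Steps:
o = 1566 (o = -54*(-29) = 1566)
o/((44*(34 + Y(5*0)))) = 1566/((44*(34 + 5*0))) = 1566/((44*(34 + 0))) = 1566/((44*34)) = 1566/1496 = 1566*(1/1496) = 783/748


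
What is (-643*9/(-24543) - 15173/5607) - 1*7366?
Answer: -12518448916/1698921 ≈ -7368.5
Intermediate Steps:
(-643*9/(-24543) - 15173/5607) - 1*7366 = (-5787*(-1/24543) - 15173*1/5607) - 7366 = (643/2727 - 15173/5607) - 7366 = -4196830/1698921 - 7366 = -12518448916/1698921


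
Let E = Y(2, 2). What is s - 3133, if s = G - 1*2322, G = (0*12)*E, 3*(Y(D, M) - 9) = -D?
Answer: -5455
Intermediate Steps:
Y(D, M) = 9 - D/3 (Y(D, M) = 9 + (-D)/3 = 9 - D/3)
E = 25/3 (E = 9 - ⅓*2 = 9 - ⅔ = 25/3 ≈ 8.3333)
G = 0 (G = (0*12)*(25/3) = 0*(25/3) = 0)
s = -2322 (s = 0 - 1*2322 = 0 - 2322 = -2322)
s - 3133 = -2322 - 3133 = -5455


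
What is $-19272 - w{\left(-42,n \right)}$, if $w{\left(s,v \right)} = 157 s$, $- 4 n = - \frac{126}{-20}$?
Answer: $-12678$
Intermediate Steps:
$n = - \frac{63}{40}$ ($n = - \frac{\left(-126\right) \frac{1}{-20}}{4} = - \frac{\left(-126\right) \left(- \frac{1}{20}\right)}{4} = \left(- \frac{1}{4}\right) \frac{63}{10} = - \frac{63}{40} \approx -1.575$)
$-19272 - w{\left(-42,n \right)} = -19272 - 157 \left(-42\right) = -19272 - -6594 = -19272 + 6594 = -12678$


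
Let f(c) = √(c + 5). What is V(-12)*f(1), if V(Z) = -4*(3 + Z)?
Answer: 36*√6 ≈ 88.182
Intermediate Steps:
V(Z) = -12 - 4*Z
f(c) = √(5 + c)
V(-12)*f(1) = (-12 - 4*(-12))*√(5 + 1) = (-12 + 48)*√6 = 36*√6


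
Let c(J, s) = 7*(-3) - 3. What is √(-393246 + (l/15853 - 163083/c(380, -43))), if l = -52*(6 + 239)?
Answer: 3*I*√172661532210094/63412 ≈ 621.65*I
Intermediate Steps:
c(J, s) = -24 (c(J, s) = -21 - 3 = -24)
l = -12740 (l = -52*245 = -12740)
√(-393246 + (l/15853 - 163083/c(380, -43))) = √(-393246 + (-12740/15853 - 163083/(-24))) = √(-393246 + (-12740*1/15853 - 163083*(-1/24))) = √(-393246 + (-12740/15853 + 54361/8)) = √(-393246 + 861683013/126824) = √(-49011347691/126824) = 3*I*√172661532210094/63412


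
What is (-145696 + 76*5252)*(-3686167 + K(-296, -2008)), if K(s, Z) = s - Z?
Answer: -933847226480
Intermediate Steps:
(-145696 + 76*5252)*(-3686167 + K(-296, -2008)) = (-145696 + 76*5252)*(-3686167 + (-296 - 1*(-2008))) = (-145696 + 399152)*(-3686167 + (-296 + 2008)) = 253456*(-3686167 + 1712) = 253456*(-3684455) = -933847226480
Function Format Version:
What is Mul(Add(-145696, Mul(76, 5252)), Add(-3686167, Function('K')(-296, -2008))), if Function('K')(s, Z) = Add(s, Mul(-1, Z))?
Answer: -933847226480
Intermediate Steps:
Mul(Add(-145696, Mul(76, 5252)), Add(-3686167, Function('K')(-296, -2008))) = Mul(Add(-145696, Mul(76, 5252)), Add(-3686167, Add(-296, Mul(-1, -2008)))) = Mul(Add(-145696, 399152), Add(-3686167, Add(-296, 2008))) = Mul(253456, Add(-3686167, 1712)) = Mul(253456, -3684455) = -933847226480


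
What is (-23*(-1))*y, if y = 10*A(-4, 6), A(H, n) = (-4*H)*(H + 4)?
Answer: 0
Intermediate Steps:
A(H, n) = -4*H*(4 + H) (A(H, n) = (-4*H)*(4 + H) = -4*H*(4 + H))
y = 0 (y = 10*(-4*(-4)*(4 - 4)) = 10*(-4*(-4)*0) = 10*0 = 0)
(-23*(-1))*y = -23*(-1)*0 = 23*0 = 0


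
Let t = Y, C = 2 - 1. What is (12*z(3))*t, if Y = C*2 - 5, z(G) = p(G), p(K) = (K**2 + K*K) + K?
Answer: -756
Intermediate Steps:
C = 1
p(K) = K + 2*K**2 (p(K) = (K**2 + K**2) + K = 2*K**2 + K = K + 2*K**2)
z(G) = G*(1 + 2*G)
Y = -3 (Y = 1*2 - 5 = 2 - 5 = -3)
t = -3
(12*z(3))*t = (12*(3*(1 + 2*3)))*(-3) = (12*(3*(1 + 6)))*(-3) = (12*(3*7))*(-3) = (12*21)*(-3) = 252*(-3) = -756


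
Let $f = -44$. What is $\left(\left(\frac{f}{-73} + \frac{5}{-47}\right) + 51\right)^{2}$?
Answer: $\frac{31217235856}{11771761} \approx 2651.9$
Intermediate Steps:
$\left(\left(\frac{f}{-73} + \frac{5}{-47}\right) + 51\right)^{2} = \left(\left(- \frac{44}{-73} + \frac{5}{-47}\right) + 51\right)^{2} = \left(\left(\left(-44\right) \left(- \frac{1}{73}\right) + 5 \left(- \frac{1}{47}\right)\right) + 51\right)^{2} = \left(\left(\frac{44}{73} - \frac{5}{47}\right) + 51\right)^{2} = \left(\frac{1703}{3431} + 51\right)^{2} = \left(\frac{176684}{3431}\right)^{2} = \frac{31217235856}{11771761}$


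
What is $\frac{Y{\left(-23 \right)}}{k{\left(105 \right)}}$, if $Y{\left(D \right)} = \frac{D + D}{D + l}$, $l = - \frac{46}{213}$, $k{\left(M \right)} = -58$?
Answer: $- \frac{213}{6235} \approx -0.034162$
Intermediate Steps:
$l = - \frac{46}{213}$ ($l = \left(-46\right) \frac{1}{213} = - \frac{46}{213} \approx -0.21596$)
$Y{\left(D \right)} = \frac{2 D}{- \frac{46}{213} + D}$ ($Y{\left(D \right)} = \frac{D + D}{D - \frac{46}{213}} = \frac{2 D}{- \frac{46}{213} + D}$)
$\frac{Y{\left(-23 \right)}}{k{\left(105 \right)}} = \frac{426 \left(-23\right) \frac{1}{-46 + 213 \left(-23\right)}}{-58} = 426 \left(-23\right) \frac{1}{-46 - 4899} \left(- \frac{1}{58}\right) = 426 \left(-23\right) \frac{1}{-4945} \left(- \frac{1}{58}\right) = 426 \left(-23\right) \left(- \frac{1}{4945}\right) \left(- \frac{1}{58}\right) = \frac{426}{215} \left(- \frac{1}{58}\right) = - \frac{213}{6235}$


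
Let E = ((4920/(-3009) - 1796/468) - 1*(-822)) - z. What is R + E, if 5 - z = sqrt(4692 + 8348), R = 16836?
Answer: 2070954976/117351 + 4*sqrt(815) ≈ 17762.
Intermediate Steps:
z = 5 - 4*sqrt(815) (z = 5 - sqrt(4692 + 8348) = 5 - sqrt(13040) = 5 - 4*sqrt(815) ≈ -109.19)
E = 95233540/117351 + 4*sqrt(815) (E = ((4920/(-3009) - 1796/468) - 1*(-822)) - (5 - 4*sqrt(815)) = ((4920*(-1/3009) - 1796*1/468) + 822) + (-5 + 4*sqrt(815)) = ((-1640/1003 - 449/117) + 822) + (-5 + 4*sqrt(815)) = (-642227/117351 + 822) + (-5 + 4*sqrt(815)) = 95820295/117351 + (-5 + 4*sqrt(815)) = 95233540/117351 + 4*sqrt(815) ≈ 925.72)
R + E = 16836 + (95233540/117351 + 4*sqrt(815)) = 2070954976/117351 + 4*sqrt(815)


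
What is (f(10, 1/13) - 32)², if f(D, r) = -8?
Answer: 1600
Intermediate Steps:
(f(10, 1/13) - 32)² = (-8 - 32)² = (-40)² = 1600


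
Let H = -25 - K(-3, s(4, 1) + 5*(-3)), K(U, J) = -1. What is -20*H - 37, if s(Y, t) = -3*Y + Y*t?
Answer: 443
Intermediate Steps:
H = -24 (H = -25 - 1*(-1) = -25 + 1 = -24)
-20*H - 37 = -20*(-24) - 37 = 480 - 37 = 443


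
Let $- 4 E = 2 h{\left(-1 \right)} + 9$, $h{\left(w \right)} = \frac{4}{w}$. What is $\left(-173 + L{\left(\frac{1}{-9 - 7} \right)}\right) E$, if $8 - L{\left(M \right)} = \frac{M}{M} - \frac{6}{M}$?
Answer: $\frac{131}{2} \approx 65.5$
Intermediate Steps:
$E = - \frac{1}{4}$ ($E = - \frac{2 \frac{4}{-1} + 9}{4} = - \frac{2 \cdot 4 \left(-1\right) + 9}{4} = - \frac{2 \left(-4\right) + 9}{4} = - \frac{-8 + 9}{4} = \left(- \frac{1}{4}\right) 1 = - \frac{1}{4} \approx -0.25$)
$L{\left(M \right)} = 7 + \frac{6}{M}$ ($L{\left(M \right)} = 8 - \left(\frac{M}{M} - \frac{6}{M}\right) = 8 - \left(1 - \frac{6}{M}\right) = 7 + \frac{6}{M}$)
$\left(-173 + L{\left(\frac{1}{-9 - 7} \right)}\right) E = \left(-173 + \left(7 + \frac{6}{\frac{1}{-9 - 7}}\right)\right) \left(- \frac{1}{4}\right) = \left(-173 + \left(7 + \frac{6}{\frac{1}{-16}}\right)\right) \left(- \frac{1}{4}\right) = \left(-173 + \left(7 + \frac{6}{- \frac{1}{16}}\right)\right) \left(- \frac{1}{4}\right) = \left(-173 + \left(7 + 6 \left(-16\right)\right)\right) \left(- \frac{1}{4}\right) = \left(-173 + \left(7 - 96\right)\right) \left(- \frac{1}{4}\right) = \left(-173 - 89\right) \left(- \frac{1}{4}\right) = \left(-262\right) \left(- \frac{1}{4}\right) = \frac{131}{2}$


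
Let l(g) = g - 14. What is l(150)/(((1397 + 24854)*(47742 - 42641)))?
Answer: 136/133906351 ≈ 1.0156e-6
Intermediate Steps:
l(g) = -14 + g
l(150)/(((1397 + 24854)*(47742 - 42641))) = (-14 + 150)/(((1397 + 24854)*(47742 - 42641))) = 136/((26251*5101)) = 136/133906351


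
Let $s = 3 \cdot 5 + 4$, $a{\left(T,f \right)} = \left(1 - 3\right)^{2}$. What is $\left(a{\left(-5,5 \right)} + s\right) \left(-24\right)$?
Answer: $-552$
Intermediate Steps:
$a{\left(T,f \right)} = 4$ ($a{\left(T,f \right)} = \left(-2\right)^{2} = 4$)
$s = 19$ ($s = 15 + 4 = 19$)
$\left(a{\left(-5,5 \right)} + s\right) \left(-24\right) = \left(4 + 19\right) \left(-24\right) = 23 \left(-24\right) = -552$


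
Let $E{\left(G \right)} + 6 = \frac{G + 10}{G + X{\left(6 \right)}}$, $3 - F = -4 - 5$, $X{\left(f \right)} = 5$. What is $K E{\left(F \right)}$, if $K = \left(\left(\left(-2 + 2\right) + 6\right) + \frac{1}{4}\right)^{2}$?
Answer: $- \frac{3125}{17} \approx -183.82$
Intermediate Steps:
$F = 12$ ($F = 3 - \left(-4 - 5\right) = 3 - -9 = 3 + 9 = 12$)
$E{\left(G \right)} = -6 + \frac{10 + G}{5 + G}$ ($E{\left(G \right)} = -6 + \frac{G + 10}{G + 5} = -6 + \frac{10 + G}{5 + G}$)
$K = \frac{625}{16}$ ($K = \left(\left(0 + 6\right) + \frac{1}{4}\right)^{2} = \left(6 + \frac{1}{4}\right)^{2} = \left(\frac{25}{4}\right)^{2} = \frac{625}{16} \approx 39.063$)
$K E{\left(F \right)} = \frac{625 \frac{5 \left(-4 - 12\right)}{5 + 12}}{16} = \frac{625 \frac{5 \left(-4 - 12\right)}{17}}{16} = \frac{625 \cdot 5 \cdot \frac{1}{17} \left(-16\right)}{16} = \frac{625}{16} \left(- \frac{80}{17}\right) = - \frac{3125}{17}$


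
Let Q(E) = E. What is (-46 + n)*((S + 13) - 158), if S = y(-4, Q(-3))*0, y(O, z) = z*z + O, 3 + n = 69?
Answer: -2900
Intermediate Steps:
n = 66 (n = -3 + 69 = 66)
y(O, z) = O + z² (y(O, z) = z² + O = O + z²)
S = 0 (S = (-4 + (-3)²)*0 = (-4 + 9)*0 = 5*0 = 0)
(-46 + n)*((S + 13) - 158) = (-46 + 66)*((0 + 13) - 158) = 20*(13 - 158) = 20*(-145) = -2900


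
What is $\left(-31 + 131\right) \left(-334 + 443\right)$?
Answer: $10900$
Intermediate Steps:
$\left(-31 + 131\right) \left(-334 + 443\right) = 100 \cdot 109 = 10900$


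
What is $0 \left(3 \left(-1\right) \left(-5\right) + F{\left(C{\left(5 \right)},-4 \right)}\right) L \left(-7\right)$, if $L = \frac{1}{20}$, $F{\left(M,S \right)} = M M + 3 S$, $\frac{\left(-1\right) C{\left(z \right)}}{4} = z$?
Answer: $0$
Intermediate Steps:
$C{\left(z \right)} = - 4 z$
$F{\left(M,S \right)} = M^{2} + 3 S$
$L = \frac{1}{20} \approx 0.05$
$0 \left(3 \left(-1\right) \left(-5\right) + F{\left(C{\left(5 \right)},-4 \right)}\right) L \left(-7\right) = 0 \left(3 \left(-1\right) \left(-5\right) + \left(\left(\left(-4\right) 5\right)^{2} + 3 \left(-4\right)\right)\right) \frac{1}{20} \left(-7\right) = 0 \left(\left(-3\right) \left(-5\right) - \left(12 - \left(-20\right)^{2}\right)\right) \frac{1}{20} \left(-7\right) = 0 \left(15 + \left(400 - 12\right)\right) \frac{1}{20} \left(-7\right) = 0 \left(15 + 388\right) \frac{1}{20} \left(-7\right) = 0 \cdot 403 \cdot \frac{1}{20} \left(-7\right) = 0 \cdot \frac{1}{20} \left(-7\right) = 0 \left(-7\right) = 0$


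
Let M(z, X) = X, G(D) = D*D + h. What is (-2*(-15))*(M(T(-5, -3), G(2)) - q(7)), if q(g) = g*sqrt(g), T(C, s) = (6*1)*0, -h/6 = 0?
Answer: 120 - 210*sqrt(7) ≈ -435.61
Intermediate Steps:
h = 0 (h = -6*0 = 0)
G(D) = D**2 (G(D) = D*D + 0 = D**2 + 0 = D**2)
T(C, s) = 0 (T(C, s) = 6*0 = 0)
q(g) = g**(3/2)
(-2*(-15))*(M(T(-5, -3), G(2)) - q(7)) = (-2*(-15))*(2**2 - 7**(3/2)) = 30*(4 - 7*sqrt(7)) = 120 - 210*sqrt(7)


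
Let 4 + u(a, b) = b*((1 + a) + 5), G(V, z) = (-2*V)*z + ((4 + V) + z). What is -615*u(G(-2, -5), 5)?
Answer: 54735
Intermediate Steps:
G(V, z) = 4 + V + z - 2*V*z (G(V, z) = -2*V*z + (4 + V + z) = 4 + V + z - 2*V*z)
u(a, b) = -4 + b*(6 + a) (u(a, b) = -4 + b*((1 + a) + 5) = -4 + b*(6 + a))
-615*u(G(-2, -5), 5) = -615*(-4 + 6*5 + (4 - 2 - 5 - 2*(-2)*(-5))*5) = -615*(-4 + 30 + (4 - 2 - 5 - 20)*5) = -615*(-4 + 30 - 23*5) = -615*(-4 + 30 - 115) = -615*(-89) = 54735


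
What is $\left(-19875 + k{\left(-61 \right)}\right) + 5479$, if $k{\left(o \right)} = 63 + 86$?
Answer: $-14247$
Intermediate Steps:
$k{\left(o \right)} = 149$
$\left(-19875 + k{\left(-61 \right)}\right) + 5479 = \left(-19875 + 149\right) + 5479 = -19726 + 5479 = -14247$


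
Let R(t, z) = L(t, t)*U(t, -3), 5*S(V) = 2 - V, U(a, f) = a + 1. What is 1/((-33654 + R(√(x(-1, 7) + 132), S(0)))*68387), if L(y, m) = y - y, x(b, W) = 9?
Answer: -1/2301496098 ≈ -4.3450e-10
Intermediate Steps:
L(y, m) = 0
U(a, f) = 1 + a
S(V) = ⅖ - V/5 (S(V) = (2 - V)/5 = ⅖ - V/5)
R(t, z) = 0 (R(t, z) = 0*(1 + t) = 0)
1/((-33654 + R(√(x(-1, 7) + 132), S(0)))*68387) = 1/((-33654 + 0)*68387) = (1/68387)/(-33654) = -1/33654*1/68387 = -1/2301496098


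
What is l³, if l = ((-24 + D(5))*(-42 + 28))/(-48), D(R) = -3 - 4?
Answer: -10218313/13824 ≈ -739.17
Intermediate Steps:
D(R) = -7
l = -217/24 (l = ((-24 - 7)*(-42 + 28))/(-48) = -31*(-14)*(-1/48) = 434*(-1/48) = -217/24 ≈ -9.0417)
l³ = (-217/24)³ = -10218313/13824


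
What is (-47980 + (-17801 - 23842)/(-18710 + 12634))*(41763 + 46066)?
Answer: -522465749977/124 ≈ -4.2134e+9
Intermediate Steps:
(-47980 + (-17801 - 23842)/(-18710 + 12634))*(41763 + 46066) = (-47980 - 41643/(-6076))*87829 = (-47980 - 41643*(-1/6076))*87829 = (-47980 + 5949/868)*87829 = -41640691/868*87829 = -522465749977/124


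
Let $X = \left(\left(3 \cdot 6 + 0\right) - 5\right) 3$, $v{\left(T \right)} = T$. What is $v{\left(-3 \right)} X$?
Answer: $-117$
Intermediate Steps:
$X = 39$ ($X = \left(\left(18 + 0\right) - 5\right) 3 = \left(18 - 5\right) 3 = 13 \cdot 3 = 39$)
$v{\left(-3 \right)} X = \left(-3\right) 39 = -117$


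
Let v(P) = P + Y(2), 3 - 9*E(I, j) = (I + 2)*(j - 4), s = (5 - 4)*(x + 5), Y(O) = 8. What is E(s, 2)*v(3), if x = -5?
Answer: 77/9 ≈ 8.5556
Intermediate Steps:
s = 0 (s = (5 - 4)*(-5 + 5) = 1*0 = 0)
E(I, j) = ⅓ - (-4 + j)*(2 + I)/9 (E(I, j) = ⅓ - (I + 2)*(j - 4)/9 = ⅓ - (2 + I)*(-4 + j)/9 = ⅓ - (-4 + j)*(2 + I)/9)
v(P) = 8 + P (v(P) = P + 8 = 8 + P)
E(s, 2)*v(3) = (11/9 - 2/9*2 + (4/9)*0 - ⅑*0*2)*(8 + 3) = (11/9 - 4/9 + 0 + 0)*11 = (7/9)*11 = 77/9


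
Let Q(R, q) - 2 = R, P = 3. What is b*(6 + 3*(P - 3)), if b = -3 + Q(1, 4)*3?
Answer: 36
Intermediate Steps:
Q(R, q) = 2 + R
b = 6 (b = -3 + (2 + 1)*3 = -3 + 3*3 = -3 + 9 = 6)
b*(6 + 3*(P - 3)) = 6*(6 + 3*(3 - 3)) = 6*(6 + 3*0) = 6*(6 + 0) = 6*6 = 36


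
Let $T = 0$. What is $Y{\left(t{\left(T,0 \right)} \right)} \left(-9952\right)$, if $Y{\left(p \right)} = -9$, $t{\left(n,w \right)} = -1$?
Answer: $89568$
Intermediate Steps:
$Y{\left(t{\left(T,0 \right)} \right)} \left(-9952\right) = \left(-9\right) \left(-9952\right) = 89568$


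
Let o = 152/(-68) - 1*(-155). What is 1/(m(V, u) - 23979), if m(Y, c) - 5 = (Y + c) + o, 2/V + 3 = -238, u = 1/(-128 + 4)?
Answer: -508028/12101862837 ≈ -4.1979e-5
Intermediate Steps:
u = -1/124 (u = 1/(-124) = -1/124 ≈ -0.0080645)
o = 2597/17 (o = 152*(-1/68) + 155 = -38/17 + 155 = 2597/17 ≈ 152.76)
V = -2/241 (V = 2/(-3 - 238) = 2/(-241) = 2*(-1/241) = -2/241 ≈ -0.0082988)
m(Y, c) = 2682/17 + Y + c (m(Y, c) = 5 + ((Y + c) + 2597/17) = 5 + (2597/17 + Y + c) = 2682/17 + Y + c)
1/(m(V, u) - 23979) = 1/((2682/17 - 2/241 - 1/124) - 23979) = 1/(80140575/508028 - 23979) = 1/(-12101862837/508028) = -508028/12101862837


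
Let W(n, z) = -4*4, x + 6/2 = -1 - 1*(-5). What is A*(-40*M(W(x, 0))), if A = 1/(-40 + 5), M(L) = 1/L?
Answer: -1/14 ≈ -0.071429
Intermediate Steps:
x = 1 (x = -3 + (-1 - 1*(-5)) = -3 + (-1 + 5) = -3 + 4 = 1)
W(n, z) = -16
M(L) = 1/L
A = -1/35 (A = 1/(-35) = -1/35 ≈ -0.028571)
A*(-40*M(W(x, 0))) = -(-8)/(7*(-16)) = -(-8)*(-1)/(7*16) = -1/35*5/2 = -1/14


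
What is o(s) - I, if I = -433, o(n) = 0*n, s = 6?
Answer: 433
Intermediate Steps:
o(n) = 0
o(s) - I = 0 - 1*(-433) = 0 + 433 = 433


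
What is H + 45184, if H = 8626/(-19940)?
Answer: 450480167/9970 ≈ 45184.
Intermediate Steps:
H = -4313/9970 (H = 8626*(-1/19940) = -4313/9970 ≈ -0.43260)
H + 45184 = -4313/9970 + 45184 = 450480167/9970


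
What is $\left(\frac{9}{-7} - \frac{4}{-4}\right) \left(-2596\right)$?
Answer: $\frac{5192}{7} \approx 741.71$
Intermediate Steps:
$\left(\frac{9}{-7} - \frac{4}{-4}\right) \left(-2596\right) = \left(9 \left(- \frac{1}{7}\right) - -1\right) \left(-2596\right) = \left(- \frac{9}{7} + 1\right) \left(-2596\right) = \left(- \frac{2}{7}\right) \left(-2596\right) = \frac{5192}{7}$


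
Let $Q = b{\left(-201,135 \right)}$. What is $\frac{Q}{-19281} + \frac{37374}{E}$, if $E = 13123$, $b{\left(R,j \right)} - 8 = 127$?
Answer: $\frac{239612163}{84341521} \approx 2.841$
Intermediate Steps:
$b{\left(R,j \right)} = 135$ ($b{\left(R,j \right)} = 8 + 127 = 135$)
$Q = 135$
$\frac{Q}{-19281} + \frac{37374}{E} = \frac{135}{-19281} + \frac{37374}{13123} = 135 \left(- \frac{1}{19281}\right) + 37374 \cdot \frac{1}{13123} = - \frac{45}{6427} + \frac{37374}{13123} = \frac{239612163}{84341521}$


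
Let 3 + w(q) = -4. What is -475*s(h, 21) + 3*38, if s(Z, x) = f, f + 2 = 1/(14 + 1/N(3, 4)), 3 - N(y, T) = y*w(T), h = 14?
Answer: 347168/337 ≈ 1030.2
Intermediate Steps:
w(q) = -7 (w(q) = -3 - 4 = -7)
N(y, T) = 3 + 7*y (N(y, T) = 3 - y*(-7) = 3 - (-7)*y = 3 + 7*y)
f = -650/337 (f = -2 + 1/(14 + 1/(3 + 7*3)) = -2 + 1/(14 + 1/(3 + 21)) = -2 + 1/(14 + 1/24) = -2 + 1/(337/24) = -2 + 24/337 = -650/337 ≈ -1.9288)
s(Z, x) = -650/337
-475*s(h, 21) + 3*38 = -475*(-650/337) + 3*38 = 308750/337 + 114 = 347168/337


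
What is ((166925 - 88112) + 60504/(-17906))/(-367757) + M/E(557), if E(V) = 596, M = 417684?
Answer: 343703978451228/490586734729 ≈ 700.60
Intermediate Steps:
((166925 - 88112) + 60504/(-17906))/(-367757) + M/E(557) = ((166925 - 88112) + 60504/(-17906))/(-367757) + 417684/596 = (78813 + 60504*(-1/17906))*(-1/367757) + 417684*(1/596) = (78813 - 30252/8953)*(-1/367757) + 104421/149 = (705582537/8953)*(-1/367757) + 104421/149 = -705582537/3292528421 + 104421/149 = 343703978451228/490586734729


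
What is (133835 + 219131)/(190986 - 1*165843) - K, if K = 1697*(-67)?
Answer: 2859086923/25143 ≈ 1.1371e+5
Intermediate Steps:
K = -113699
(133835 + 219131)/(190986 - 1*165843) - K = (133835 + 219131)/(190986 - 1*165843) - 1*(-113699) = 352966/(190986 - 165843) + 113699 = 352966/25143 + 113699 = 2859086923/25143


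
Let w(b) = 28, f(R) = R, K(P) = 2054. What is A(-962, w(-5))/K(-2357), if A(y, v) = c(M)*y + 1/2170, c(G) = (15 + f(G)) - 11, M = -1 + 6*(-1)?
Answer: 6262621/4457180 ≈ 1.4051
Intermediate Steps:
M = -7 (M = -1 - 6 = -7)
c(G) = 4 + G (c(G) = (15 + G) - 11 = 4 + G)
A(y, v) = 1/2170 - 3*y (A(y, v) = (4 - 7)*y + 1/2170 = -3*y + 1/2170 = 1/2170 - 3*y)
A(-962, w(-5))/K(-2357) = (1/2170 - 3*(-962))/2054 = (1/2170 + 2886)*(1/2054) = (6262621/2170)*(1/2054) = 6262621/4457180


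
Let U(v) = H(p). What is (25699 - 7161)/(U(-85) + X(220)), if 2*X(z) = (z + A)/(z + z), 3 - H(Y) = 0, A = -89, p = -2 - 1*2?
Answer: 16313440/2771 ≈ 5887.2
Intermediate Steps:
p = -4 (p = -2 - 2 = -4)
H(Y) = 3 (H(Y) = 3 - 1*0 = 3 + 0 = 3)
U(v) = 3
X(z) = (-89 + z)/(4*z) (X(z) = ((z - 89)/(z + z))/2 = ((-89 + z)/((2*z)))/2 = ((-89 + z)*(1/(2*z)))/2 = ((-89 + z)/(2*z))/2 = (-89 + z)/(4*z))
(25699 - 7161)/(U(-85) + X(220)) = (25699 - 7161)/(3 + (¼)*(-89 + 220)/220) = 18538/(3 + (¼)*(1/220)*131) = 18538/(3 + 131/880) = 18538/(2771/880) = 18538*(880/2771) = 16313440/2771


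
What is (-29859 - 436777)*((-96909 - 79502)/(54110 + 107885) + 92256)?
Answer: -6973797702614524/161995 ≈ -4.3049e+10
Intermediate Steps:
(-29859 - 436777)*((-96909 - 79502)/(54110 + 107885) + 92256) = -466636*(-176411/161995 + 92256) = -466636*14944834309/161995 = -6973797702614524/161995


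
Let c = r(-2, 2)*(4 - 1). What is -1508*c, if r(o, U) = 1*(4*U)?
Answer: -36192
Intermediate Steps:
r(o, U) = 4*U
c = 24 (c = (4*2)*(4 - 1) = 8*3 = 24)
-1508*c = -1508*24 = -36192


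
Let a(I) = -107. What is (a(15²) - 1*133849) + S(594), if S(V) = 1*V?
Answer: -133362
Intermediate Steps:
S(V) = V
(a(15²) - 1*133849) + S(594) = (-107 - 1*133849) + 594 = (-107 - 133849) + 594 = -133956 + 594 = -133362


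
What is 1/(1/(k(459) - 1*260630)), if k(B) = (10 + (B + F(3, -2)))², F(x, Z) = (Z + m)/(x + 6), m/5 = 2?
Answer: -3226589/81 ≈ -39834.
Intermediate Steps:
m = 10 (m = 5*2 = 10)
F(x, Z) = (10 + Z)/(6 + x) (F(x, Z) = (Z + 10)/(x + 6) = (10 + Z)/(6 + x))
k(B) = (98/9 + B)² (k(B) = (10 + (B + (10 - 2)/(6 + 3)))² = (10 + (B + 8/9))² = (10 + (8/9 + B))² = (98/9 + B)²)
1/(1/(k(459) - 1*260630)) = 1/(1/((98 + 9*459)²/81 - 1*260630)) = 1/(1/((98 + 4131)²/81 - 260630)) = 1/(1/((1/81)*4229² - 260630)) = 1/(1/((1/81)*17884441 - 260630)) = 1/(1/(17884441/81 - 260630)) = 1/(1/(-3226589/81)) = 1/(-81/3226589) = -3226589/81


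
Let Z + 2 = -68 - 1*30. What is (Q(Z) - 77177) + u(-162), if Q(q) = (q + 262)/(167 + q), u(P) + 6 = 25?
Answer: -5169424/67 ≈ -77156.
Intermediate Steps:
u(P) = 19 (u(P) = -6 + 25 = 19)
Z = -100 (Z = -2 + (-68 - 1*30) = -2 + (-68 - 30) = -2 - 98 = -100)
Q(q) = (262 + q)/(167 + q)
(Q(Z) - 77177) + u(-162) = ((262 - 100)/(167 - 100) - 77177) + 19 = (162/67 - 77177) + 19 = -5170697/67 + 19 = -5169424/67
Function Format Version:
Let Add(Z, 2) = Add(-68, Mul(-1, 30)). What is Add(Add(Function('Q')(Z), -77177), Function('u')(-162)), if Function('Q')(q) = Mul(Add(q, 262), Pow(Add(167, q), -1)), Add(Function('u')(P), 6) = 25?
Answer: Rational(-5169424, 67) ≈ -77156.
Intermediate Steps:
Function('u')(P) = 19 (Function('u')(P) = Add(-6, 25) = 19)
Z = -100 (Z = Add(-2, Add(-68, Mul(-1, 30))) = Add(-2, Add(-68, -30)) = Add(-2, -98) = -100)
Function('Q')(q) = Mul(Pow(Add(167, q), -1), Add(262, q)) (Function('Q')(q) = Mul(Add(262, q), Pow(Add(167, q), -1)) = Mul(Pow(Add(167, q), -1), Add(262, q)))
Add(Add(Function('Q')(Z), -77177), Function('u')(-162)) = Add(Add(Mul(Pow(Add(167, -100), -1), Add(262, -100)), -77177), 19) = Add(Add(Mul(Pow(67, -1), 162), -77177), 19) = Add(Add(Mul(Rational(1, 67), 162), -77177), 19) = Add(Add(Rational(162, 67), -77177), 19) = Add(Rational(-5170697, 67), 19) = Rational(-5169424, 67)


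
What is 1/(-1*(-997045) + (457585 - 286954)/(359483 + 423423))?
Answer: 782906/780592683401 ≈ 1.0030e-6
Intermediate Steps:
1/(-1*(-997045) + (457585 - 286954)/(359483 + 423423)) = 1/(997045 + 170631/782906) = 1/(780592683401/782906) = 782906/780592683401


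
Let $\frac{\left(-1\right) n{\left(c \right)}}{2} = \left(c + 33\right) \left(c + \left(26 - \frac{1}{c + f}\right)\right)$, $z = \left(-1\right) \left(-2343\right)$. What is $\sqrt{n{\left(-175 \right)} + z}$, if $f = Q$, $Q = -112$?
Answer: $\frac{3 i \sqrt{365828281}}{287} \approx 199.93 i$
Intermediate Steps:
$f = -112$
$z = 2343$
$n{\left(c \right)} = - 2 \left(33 + c\right) \left(26 + c - \frac{1}{-112 + c}\right)$ ($n{\left(c \right)} = - 2 \left(c + 33\right) \left(c + \left(26 - \frac{1}{c - 112}\right)\right) = - 2 \left(33 + c\right) \left(c + \left(26 - \frac{1}{-112 + c}\right)\right) = - 2 \left(33 + c\right) \left(26 + c - \frac{1}{-112 + c}\right)$)
$\sqrt{n{\left(-175 \right)} + z} = \sqrt{\frac{2 \left(96129 - \left(-175\right)^{3} + 53 \left(-175\right)^{2} + 5751 \left(-175\right)\right)}{-112 - 175} + 2343} = \sqrt{\frac{2 \left(96129 - -5359375 + 53 \cdot 30625 - 1006425\right)}{-287} + 2343} = \sqrt{2 \left(- \frac{1}{287}\right) \left(96129 + 5359375 + 1623125 - 1006425\right) + 2343} = \sqrt{2 \left(- \frac{1}{287}\right) 6072204 + 2343} = \sqrt{- \frac{12144408}{287} + 2343} = \sqrt{- \frac{11471967}{287}} = \frac{3 i \sqrt{365828281}}{287}$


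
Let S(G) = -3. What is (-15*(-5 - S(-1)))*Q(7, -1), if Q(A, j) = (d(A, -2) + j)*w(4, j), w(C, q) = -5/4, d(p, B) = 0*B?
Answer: 75/2 ≈ 37.500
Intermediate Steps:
d(p, B) = 0
w(C, q) = -5/4 (w(C, q) = -5*¼ = -5/4)
Q(A, j) = -5*j/4 (Q(A, j) = (0 + j)*(-5/4) = j*(-5/4) = -5*j/4)
(-15*(-5 - S(-1)))*Q(7, -1) = (-15*(-5 - 1*(-3)))*(-5/4*(-1)) = -15*(-5 + 3)*(5/4) = -15*(-2)*(5/4) = 30*(5/4) = 75/2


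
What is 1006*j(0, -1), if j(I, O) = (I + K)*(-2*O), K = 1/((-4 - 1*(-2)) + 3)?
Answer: 2012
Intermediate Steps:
K = 1 (K = 1/((-4 + 2) + 3) = 1/(-2 + 3) = 1/1 = 1)
j(I, O) = -2*O*(1 + I) (j(I, O) = (I + 1)*(-2*O) = (1 + I)*(-2*O) = -2*O*(1 + I))
1006*j(0, -1) = 1006*(-2*(-1)*(1 + 0)) = 1006*(-2*(-1)*1) = 1006*2 = 2012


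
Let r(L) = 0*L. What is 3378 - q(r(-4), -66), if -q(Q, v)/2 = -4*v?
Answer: 3906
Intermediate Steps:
r(L) = 0
q(Q, v) = 8*v (q(Q, v) = -(-8)*v = 8*v)
3378 - q(r(-4), -66) = 3378 - 8*(-66) = 3378 - 1*(-528) = 3378 + 528 = 3906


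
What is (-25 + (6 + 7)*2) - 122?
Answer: -121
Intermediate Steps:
(-25 + (6 + 7)*2) - 122 = (-25 + 13*2) - 122 = (-25 + 26) - 122 = 1 - 122 = -121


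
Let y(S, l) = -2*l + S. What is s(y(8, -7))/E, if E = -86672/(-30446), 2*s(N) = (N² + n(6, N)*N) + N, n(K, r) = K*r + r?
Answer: 29639181/43336 ≈ 683.94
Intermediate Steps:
y(S, l) = S - 2*l
n(K, r) = r + K*r
s(N) = N/2 + 4*N² (s(N) = ((N² + (N*(1 + 6))*N) + N)/2 = ((N² + (N*7)*N) + N)/2 = ((N² + (7*N)*N) + N)/2 = ((N² + 7*N²) + N)/2 = (8*N² + N)/2 = (N + 8*N²)/2 = N/2 + 4*N²)
E = 43336/15223 (E = -86672*(-1/30446) = 43336/15223 ≈ 2.8467)
s(y(8, -7))/E = ((8 - 2*(-7))*(1 + 8*(8 - 2*(-7)))/2)/(43336/15223) = ((8 + 14)*(1 + 8*(8 + 14))/2)*(15223/43336) = ((½)*22*(1 + 8*22))*(15223/43336) = ((½)*22*(1 + 176))*(15223/43336) = ((½)*22*177)*(15223/43336) = 1947*(15223/43336) = 29639181/43336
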